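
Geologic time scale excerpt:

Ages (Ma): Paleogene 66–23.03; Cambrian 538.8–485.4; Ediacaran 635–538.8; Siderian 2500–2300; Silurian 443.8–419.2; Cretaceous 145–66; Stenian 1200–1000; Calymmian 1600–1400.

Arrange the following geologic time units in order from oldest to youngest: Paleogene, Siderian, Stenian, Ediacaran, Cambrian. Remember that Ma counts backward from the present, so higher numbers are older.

Siderian → Stenian → Ediacaran → Cambrian → Paleogene

Sorting by start age (descending Ma, since larger Ma = older): Siderian start 2500, Stenian start 1200, Ediacaran start 635, Cambrian start 538.8, Paleogene start 66.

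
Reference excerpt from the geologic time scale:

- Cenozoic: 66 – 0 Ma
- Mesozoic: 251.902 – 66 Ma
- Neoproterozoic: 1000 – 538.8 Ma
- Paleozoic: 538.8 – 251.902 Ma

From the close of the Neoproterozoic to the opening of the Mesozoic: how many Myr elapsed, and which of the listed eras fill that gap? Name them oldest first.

286.898 million years; Paleozoic

End of Neoproterozoic = 538.8 Ma; start of Mesozoic = 251.902 Ma.
Gap = 538.8 − 251.902 = 286.898 Myr.
Eras wholly inside 538.8–251.902 Ma: Paleozoic (538.8–251.902).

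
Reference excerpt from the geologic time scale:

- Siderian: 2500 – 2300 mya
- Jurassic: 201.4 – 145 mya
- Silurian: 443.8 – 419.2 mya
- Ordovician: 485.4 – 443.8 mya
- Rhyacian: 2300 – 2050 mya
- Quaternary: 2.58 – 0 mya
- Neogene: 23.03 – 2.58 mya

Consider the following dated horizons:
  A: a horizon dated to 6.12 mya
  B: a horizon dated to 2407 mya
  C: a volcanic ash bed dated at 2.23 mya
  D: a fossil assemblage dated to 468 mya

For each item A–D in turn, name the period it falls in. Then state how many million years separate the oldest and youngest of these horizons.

A — Neogene; B — Siderian; C — Quaternary; D — Ordovician; span 2404.77 million years

A: 6.12 Ma lies in 23.03–2.58 Ma, so Neogene.
B: 2407 Ma lies in 2500–2300 Ma, so Siderian.
C: 2.23 Ma lies in 2.58–0 Ma, so Quaternary.
D: 468 Ma lies in 485.4–443.8 Ma, so Ordovician.
Oldest = 2407 Ma, youngest = 2.23 Ma → span 2404.77 Myr.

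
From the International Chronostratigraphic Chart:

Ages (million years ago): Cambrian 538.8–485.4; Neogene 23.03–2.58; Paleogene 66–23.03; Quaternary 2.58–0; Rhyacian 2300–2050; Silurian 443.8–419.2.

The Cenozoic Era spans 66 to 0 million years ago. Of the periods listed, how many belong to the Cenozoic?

Periods inside 66–0 Ma: Paleogene, Neogene, Quaternary — 3 in total.

3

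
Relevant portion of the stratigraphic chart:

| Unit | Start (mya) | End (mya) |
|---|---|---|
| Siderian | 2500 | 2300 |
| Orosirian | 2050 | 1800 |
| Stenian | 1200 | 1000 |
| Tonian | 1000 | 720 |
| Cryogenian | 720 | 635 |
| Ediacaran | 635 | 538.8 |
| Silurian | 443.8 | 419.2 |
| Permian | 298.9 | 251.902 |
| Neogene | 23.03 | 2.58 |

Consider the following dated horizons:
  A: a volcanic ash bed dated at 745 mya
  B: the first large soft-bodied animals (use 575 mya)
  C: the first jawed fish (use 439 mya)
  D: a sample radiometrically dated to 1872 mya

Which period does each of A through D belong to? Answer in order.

A — Tonian; B — Ediacaran; C — Silurian; D — Orosirian

A: 745 Ma lies in 1000–720 Ma, so Tonian.
B: 575 Ma lies in 635–538.8 Ma, so Ediacaran.
C: 439 Ma lies in 443.8–419.2 Ma, so Silurian.
D: 1872 Ma lies in 2050–1800 Ma, so Orosirian.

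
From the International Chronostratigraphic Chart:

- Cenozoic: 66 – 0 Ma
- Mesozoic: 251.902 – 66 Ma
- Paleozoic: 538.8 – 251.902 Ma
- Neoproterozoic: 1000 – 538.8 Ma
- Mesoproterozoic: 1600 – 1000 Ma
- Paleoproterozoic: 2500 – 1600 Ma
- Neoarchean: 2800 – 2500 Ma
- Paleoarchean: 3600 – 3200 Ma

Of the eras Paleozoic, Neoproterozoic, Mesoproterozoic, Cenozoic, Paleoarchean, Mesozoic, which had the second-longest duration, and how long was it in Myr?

Neoproterozoic, 461.2 million years

Start − end for each: Paleozoic 538.8 − 251.902 = 286.898; Neoproterozoic 1000 − 538.8 = 461.2; Mesoproterozoic 1600 − 1000 = 600; Cenozoic 66 − 0 = 66; Paleoarchean 3600 − 3200 = 400; Mesozoic 251.902 − 66 = 185.902.
Ranking these from longest: Mesoproterozoic > Neoproterozoic > Paleoarchean > Paleozoic > Mesozoic > Cenozoic.
Position 2 in that ranking is Neoproterozoic, which lasted 461.2 Myr.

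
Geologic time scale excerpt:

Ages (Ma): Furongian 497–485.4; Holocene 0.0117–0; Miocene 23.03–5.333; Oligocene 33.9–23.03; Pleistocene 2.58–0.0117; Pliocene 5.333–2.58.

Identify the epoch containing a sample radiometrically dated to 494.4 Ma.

494.4 Ma lies between 497 and 485.4 Ma, so it falls in the Furongian.

Furongian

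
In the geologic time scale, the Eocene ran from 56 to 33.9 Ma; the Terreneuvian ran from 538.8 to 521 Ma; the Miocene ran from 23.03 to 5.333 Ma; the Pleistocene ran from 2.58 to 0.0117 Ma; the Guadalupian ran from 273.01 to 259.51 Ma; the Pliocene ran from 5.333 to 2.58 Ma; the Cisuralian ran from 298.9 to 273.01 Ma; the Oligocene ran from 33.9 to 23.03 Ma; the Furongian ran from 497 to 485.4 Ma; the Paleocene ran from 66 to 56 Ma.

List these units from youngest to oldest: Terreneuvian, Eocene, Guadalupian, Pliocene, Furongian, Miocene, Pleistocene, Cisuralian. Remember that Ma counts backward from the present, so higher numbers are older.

The oldest of these is Terreneuvian (starts 538.8 Ma) and the youngest is Pleistocene (ends 0.0117 Ma).
In between, by decreasing start age: Furongian (497), Cisuralian (298.9), Guadalupian (273.01), Eocene (56), Miocene (23.03), Pliocene (5.333).
Listing youngest first means reversing that sequence.

Pleistocene, Pliocene, Miocene, Eocene, Guadalupian, Cisuralian, Furongian, Terreneuvian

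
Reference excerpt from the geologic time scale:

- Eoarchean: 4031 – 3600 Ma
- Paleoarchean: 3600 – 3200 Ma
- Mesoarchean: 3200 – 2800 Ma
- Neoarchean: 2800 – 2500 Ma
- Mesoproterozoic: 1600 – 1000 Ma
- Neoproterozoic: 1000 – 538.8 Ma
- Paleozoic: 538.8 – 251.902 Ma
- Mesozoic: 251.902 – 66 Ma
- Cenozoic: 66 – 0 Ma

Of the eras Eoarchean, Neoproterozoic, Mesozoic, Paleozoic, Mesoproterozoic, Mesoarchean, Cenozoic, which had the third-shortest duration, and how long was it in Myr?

Durations: Eoarchean 431; Neoproterozoic 461.2; Mesozoic 185.902; Paleozoic 286.898; Mesoproterozoic 600; Mesoarchean 400; Cenozoic 66 Myr.
Sorted shortest-first: Cenozoic (66), Mesozoic (185.902), Paleozoic (286.898), Mesoarchean (400), Eoarchean (431), Neoproterozoic (461.2), Mesoproterozoic (600).
The third shortest is Paleozoic at 286.898 Myr.

Paleozoic, 286.898 million years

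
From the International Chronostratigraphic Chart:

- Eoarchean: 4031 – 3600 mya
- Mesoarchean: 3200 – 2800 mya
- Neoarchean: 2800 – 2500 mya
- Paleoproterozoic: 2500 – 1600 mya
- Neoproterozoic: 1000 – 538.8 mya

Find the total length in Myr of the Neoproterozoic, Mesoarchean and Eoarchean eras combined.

1292.2 million years

Each duration: Neoproterozoic = 461.2; Mesoarchean = 400; Eoarchean = 431.
Sum: 461.2 + 400 + 431 = 1292.2 Myr.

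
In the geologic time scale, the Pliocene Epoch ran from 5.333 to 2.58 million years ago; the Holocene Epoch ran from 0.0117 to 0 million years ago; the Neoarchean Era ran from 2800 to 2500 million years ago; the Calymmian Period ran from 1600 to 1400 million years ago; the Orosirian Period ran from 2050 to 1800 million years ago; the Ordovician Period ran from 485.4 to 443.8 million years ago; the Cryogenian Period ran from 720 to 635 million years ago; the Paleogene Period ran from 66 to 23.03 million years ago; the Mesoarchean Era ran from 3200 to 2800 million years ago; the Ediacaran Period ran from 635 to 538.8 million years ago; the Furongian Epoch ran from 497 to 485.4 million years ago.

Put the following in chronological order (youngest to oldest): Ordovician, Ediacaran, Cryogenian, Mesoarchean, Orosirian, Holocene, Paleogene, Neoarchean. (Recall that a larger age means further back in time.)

Holocene, then Paleogene, then Ordovician, then Ediacaran, then Cryogenian, then Orosirian, then Neoarchean, then Mesoarchean

The oldest of these is Mesoarchean (starts 3200 Ma) and the youngest is Holocene (ends 0 Ma).
In between, by decreasing start age: Neoarchean (2800), Orosirian (2050), Cryogenian (720), Ediacaran (635), Ordovician (485.4), Paleogene (66).
Listing youngest first means reversing that sequence.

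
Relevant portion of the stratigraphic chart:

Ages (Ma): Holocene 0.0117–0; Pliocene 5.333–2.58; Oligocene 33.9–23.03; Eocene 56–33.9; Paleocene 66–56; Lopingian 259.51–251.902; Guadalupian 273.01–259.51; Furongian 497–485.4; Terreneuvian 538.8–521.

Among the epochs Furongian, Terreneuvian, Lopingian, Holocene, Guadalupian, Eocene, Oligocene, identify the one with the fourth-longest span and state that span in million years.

Furongian, 11.6 million years

Durations: Furongian 11.6; Terreneuvian 17.8; Lopingian 7.608; Holocene 0.0117; Guadalupian 13.5; Eocene 22.1; Oligocene 10.87 Myr.
Sorted longest-first: Eocene (22.1), Terreneuvian (17.8), Guadalupian (13.5), Furongian (11.6), Oligocene (10.87), Lopingian (7.608), Holocene (0.0117).
The fourth longest is Furongian at 11.6 Myr.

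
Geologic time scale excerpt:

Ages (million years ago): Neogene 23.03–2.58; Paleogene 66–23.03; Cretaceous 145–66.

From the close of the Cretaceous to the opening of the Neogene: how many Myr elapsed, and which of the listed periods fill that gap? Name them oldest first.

End of Cretaceous = 66 Ma; start of Neogene = 23.03 Ma.
Gap = 66 − 23.03 = 42.97 Myr.
Periods wholly inside 66–23.03 Ma: Paleogene (66–23.03).

42.97 million years; Paleogene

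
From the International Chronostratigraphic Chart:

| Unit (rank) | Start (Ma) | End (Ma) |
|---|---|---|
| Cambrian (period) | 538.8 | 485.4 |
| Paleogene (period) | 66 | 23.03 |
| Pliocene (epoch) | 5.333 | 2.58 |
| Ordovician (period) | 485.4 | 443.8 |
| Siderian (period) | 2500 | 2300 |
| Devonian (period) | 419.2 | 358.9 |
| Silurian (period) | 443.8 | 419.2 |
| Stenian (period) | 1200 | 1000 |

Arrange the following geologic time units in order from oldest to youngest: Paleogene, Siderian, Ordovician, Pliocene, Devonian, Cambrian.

Read off each span (Ma): Paleogene 66–23.03; Siderian 2500–2300; Ordovician 485.4–443.8; Pliocene 5.333–2.58; Devonian 419.2–358.9; Cambrian 538.8–485.4.
Larger Ma is older, so oldest→youngest is Siderian, Cambrian, Ordovician, Devonian, Paleogene, Pliocene.

Siderian, Cambrian, Ordovician, Devonian, Paleogene, Pliocene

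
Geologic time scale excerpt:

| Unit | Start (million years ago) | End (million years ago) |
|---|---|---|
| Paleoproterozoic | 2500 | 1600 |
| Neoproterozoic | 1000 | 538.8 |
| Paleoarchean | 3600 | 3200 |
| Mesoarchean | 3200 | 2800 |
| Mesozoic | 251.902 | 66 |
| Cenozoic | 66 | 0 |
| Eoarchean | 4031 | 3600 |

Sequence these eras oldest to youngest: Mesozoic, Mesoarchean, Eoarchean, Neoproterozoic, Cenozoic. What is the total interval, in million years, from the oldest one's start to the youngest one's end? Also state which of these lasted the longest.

From the excerpt: Mesozoic 251.902–66; Mesoarchean 3200–2800; Eoarchean 4031–3600; Neoproterozoic 1000–538.8; Cenozoic 66–0 (Ma).
Larger Ma is earlier, so the oldest is Eoarchean and the youngest is Cenozoic; oldest to youngest: Eoarchean, Mesoarchean, Neoproterozoic, Mesozoic, Cenozoic.
Oldest start 4031 minus youngest end 0 gives 4031 Myr overall.
Individual lengths (start − end): Neoproterozoic 461.2; Cenozoic 66; Eoarchean 431; Mesoarchean 400; Mesozoic 185.902. The largest is Neoproterozoic at 461.2 Myr.

Eoarchean, Mesoarchean, Neoproterozoic, Mesozoic, Cenozoic; total span 4031 Myr; longest is Neoproterozoic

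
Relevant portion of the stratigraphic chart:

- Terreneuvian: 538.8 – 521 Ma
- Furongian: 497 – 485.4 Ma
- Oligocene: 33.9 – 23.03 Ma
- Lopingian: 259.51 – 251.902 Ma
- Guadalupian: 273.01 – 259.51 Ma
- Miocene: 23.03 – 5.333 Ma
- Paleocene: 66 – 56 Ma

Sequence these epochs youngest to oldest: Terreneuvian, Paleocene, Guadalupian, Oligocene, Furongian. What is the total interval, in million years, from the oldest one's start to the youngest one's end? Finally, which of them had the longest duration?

Start ages (Ma): Terreneuvian 538.8, Furongian 497, Guadalupian 273.01, Paleocene 66, Oligocene 33.9.
Ordered youngest to oldest: Oligocene, Paleocene, Guadalupian, Furongian, Terreneuvian.
Span = 538.8 − 23.03 = 515.77 Myr.
Durations: Oligocene 10.87, Paleocene 10, Furongian 11.6, Guadalupian 13.5, Terreneuvian 17.8 → longest is Terreneuvian (17.8 Myr).

Oligocene → Paleocene → Guadalupian → Furongian → Terreneuvian; total span 515.77 Myr; longest is Terreneuvian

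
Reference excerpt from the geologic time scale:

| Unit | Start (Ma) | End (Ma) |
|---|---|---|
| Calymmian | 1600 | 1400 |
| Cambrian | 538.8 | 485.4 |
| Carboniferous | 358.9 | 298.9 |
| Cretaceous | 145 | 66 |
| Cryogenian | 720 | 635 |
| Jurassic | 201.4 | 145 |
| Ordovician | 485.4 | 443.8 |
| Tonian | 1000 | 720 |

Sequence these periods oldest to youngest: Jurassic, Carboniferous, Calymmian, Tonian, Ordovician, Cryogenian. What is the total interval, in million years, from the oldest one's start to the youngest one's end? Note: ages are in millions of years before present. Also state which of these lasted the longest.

From the excerpt: Jurassic 201.4–145; Carboniferous 358.9–298.9; Calymmian 1600–1400; Tonian 1000–720; Ordovician 485.4–443.8; Cryogenian 720–635 (Ma).
Larger Ma is earlier, so the oldest is Calymmian and the youngest is Jurassic; oldest to youngest: Calymmian, Tonian, Cryogenian, Ordovician, Carboniferous, Jurassic.
Oldest start 1600 minus youngest end 145 gives 1455 Myr overall.
Individual lengths (start − end): Calymmian 200; Ordovician 41.6; Tonian 280; Cryogenian 85; Carboniferous 60; Jurassic 56.4. The largest is Tonian at 280 Myr.

Calymmian, Tonian, Cryogenian, Ordovician, Carboniferous, Jurassic; total span 1455 Myr; longest is Tonian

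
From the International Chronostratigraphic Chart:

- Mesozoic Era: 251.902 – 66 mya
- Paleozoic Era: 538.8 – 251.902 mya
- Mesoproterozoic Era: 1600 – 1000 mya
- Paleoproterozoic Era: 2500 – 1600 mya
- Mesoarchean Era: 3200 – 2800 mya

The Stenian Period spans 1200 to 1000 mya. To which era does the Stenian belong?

The Stenian (1200–1000 Ma) lies entirely within 1600–1000 Ma, the Mesoproterozoic Era.

Mesoproterozoic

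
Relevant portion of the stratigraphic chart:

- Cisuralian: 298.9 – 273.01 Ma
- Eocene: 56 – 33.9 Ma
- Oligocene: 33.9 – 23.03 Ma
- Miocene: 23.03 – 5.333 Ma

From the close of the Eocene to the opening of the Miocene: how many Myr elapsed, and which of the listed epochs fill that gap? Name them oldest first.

End of Eocene = 33.9 Ma; start of Miocene = 23.03 Ma.
Gap = 33.9 − 23.03 = 10.87 Myr.
Epochs wholly inside 33.9–23.03 Ma: Oligocene (33.9–23.03).

10.87 million years; Oligocene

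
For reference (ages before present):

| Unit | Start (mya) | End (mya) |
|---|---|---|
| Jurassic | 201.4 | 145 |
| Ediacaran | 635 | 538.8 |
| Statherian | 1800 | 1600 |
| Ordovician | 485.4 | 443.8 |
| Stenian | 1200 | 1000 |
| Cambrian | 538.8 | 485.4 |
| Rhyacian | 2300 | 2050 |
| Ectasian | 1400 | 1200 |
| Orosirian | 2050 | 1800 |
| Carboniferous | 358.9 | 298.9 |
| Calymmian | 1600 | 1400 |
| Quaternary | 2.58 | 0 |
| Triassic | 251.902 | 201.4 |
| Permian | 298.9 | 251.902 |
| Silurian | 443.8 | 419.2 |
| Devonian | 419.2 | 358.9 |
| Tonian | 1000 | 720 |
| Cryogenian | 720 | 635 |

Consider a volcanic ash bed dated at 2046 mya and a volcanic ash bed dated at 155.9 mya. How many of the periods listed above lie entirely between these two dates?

2046 Ma sits inside the Orosirian (2050–1800) and 155.9 Ma inside the Jurassic (201.4–145); neither of those is wholly between the two dates.
The listed periods lying completely between them are Statherian, Calymmian, Ectasian, Stenian, Tonian, Cryogenian, Ediacaran, Cambrian, Ordovician, Silurian, Devonian, Carboniferous, Permian, Triassic — 14 in all.

14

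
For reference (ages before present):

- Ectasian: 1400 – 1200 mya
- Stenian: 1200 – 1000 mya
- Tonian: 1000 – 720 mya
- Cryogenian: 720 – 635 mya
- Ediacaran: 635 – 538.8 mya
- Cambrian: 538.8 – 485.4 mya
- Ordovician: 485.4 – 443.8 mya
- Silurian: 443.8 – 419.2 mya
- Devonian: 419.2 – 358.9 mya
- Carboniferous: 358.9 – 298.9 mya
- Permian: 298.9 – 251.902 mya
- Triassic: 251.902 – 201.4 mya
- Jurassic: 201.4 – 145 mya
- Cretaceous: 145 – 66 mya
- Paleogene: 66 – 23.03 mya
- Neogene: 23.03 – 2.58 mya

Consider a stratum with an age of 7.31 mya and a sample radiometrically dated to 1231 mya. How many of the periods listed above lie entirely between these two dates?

The older date is 1231 Ma and the younger is 7.31 Ma.
Periods with start < 1231 and end > 7.31 Ma: Stenian (1200–1000), Tonian (1000–720), Cryogenian (720–635), Ediacaran (635–538.8), Cambrian (538.8–485.4), Ordovician (485.4–443.8), Silurian (443.8–419.2), Devonian (419.2–358.9), Carboniferous (358.9–298.9), Permian (298.9–251.902), Triassic (251.902–201.4), Jurassic (201.4–145), Cretaceous (145–66), Paleogene (66–23.03).
That is 14 complete periods.

14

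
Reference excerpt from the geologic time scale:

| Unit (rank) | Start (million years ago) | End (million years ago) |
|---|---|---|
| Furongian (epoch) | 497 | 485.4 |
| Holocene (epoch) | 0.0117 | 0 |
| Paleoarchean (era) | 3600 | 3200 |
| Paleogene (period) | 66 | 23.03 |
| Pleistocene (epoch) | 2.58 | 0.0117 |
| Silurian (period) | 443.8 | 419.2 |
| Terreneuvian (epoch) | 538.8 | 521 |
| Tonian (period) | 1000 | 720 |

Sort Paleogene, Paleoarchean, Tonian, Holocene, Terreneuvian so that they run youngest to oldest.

The oldest of these is Paleoarchean (starts 3600 Ma) and the youngest is Holocene (ends 0 Ma).
In between, by decreasing start age: Tonian (1000), Terreneuvian (538.8), Paleogene (66).
Listing youngest first means reversing that sequence.

Holocene → Paleogene → Terreneuvian → Tonian → Paleoarchean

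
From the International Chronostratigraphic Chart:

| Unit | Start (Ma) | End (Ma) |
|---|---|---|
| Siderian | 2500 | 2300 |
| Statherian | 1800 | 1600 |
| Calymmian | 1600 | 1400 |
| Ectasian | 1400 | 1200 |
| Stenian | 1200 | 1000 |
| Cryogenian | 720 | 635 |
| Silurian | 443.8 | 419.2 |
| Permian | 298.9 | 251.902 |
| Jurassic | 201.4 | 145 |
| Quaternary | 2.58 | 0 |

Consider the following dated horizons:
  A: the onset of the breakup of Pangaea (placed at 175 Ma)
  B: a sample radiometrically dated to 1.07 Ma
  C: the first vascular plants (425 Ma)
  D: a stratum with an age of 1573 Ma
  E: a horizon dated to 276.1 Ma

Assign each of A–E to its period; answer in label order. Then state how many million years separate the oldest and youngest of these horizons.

A — Jurassic; B — Quaternary; C — Silurian; D — Calymmian; E — Permian; span 1571.93 million years

Match each age against the start–end ranges in the excerpt: A = 175 Ma → Jurassic (201.4–145); B = 1.07 Ma → Quaternary (2.58–0); C = 425 Ma → Silurian (443.8–419.2); D = 1573 Ma → Calymmian (1600–1400); E = 276.1 Ma → Permian (298.9–251.902).
The largest age is 1573 Ma and the smallest is 1.07 Ma; their difference is 1571.93 Myr.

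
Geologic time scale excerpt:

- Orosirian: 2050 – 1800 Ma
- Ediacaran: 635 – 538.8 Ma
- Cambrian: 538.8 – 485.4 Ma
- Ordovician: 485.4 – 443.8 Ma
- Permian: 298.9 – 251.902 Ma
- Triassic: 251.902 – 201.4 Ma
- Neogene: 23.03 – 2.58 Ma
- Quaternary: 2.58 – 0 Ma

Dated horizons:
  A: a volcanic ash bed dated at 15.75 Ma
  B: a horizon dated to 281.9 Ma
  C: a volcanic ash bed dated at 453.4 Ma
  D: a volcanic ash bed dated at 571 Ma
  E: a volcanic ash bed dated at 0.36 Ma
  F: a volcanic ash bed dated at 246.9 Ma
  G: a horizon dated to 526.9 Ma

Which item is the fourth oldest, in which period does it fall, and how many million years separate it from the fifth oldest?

Sorted oldest-first by Ma: D (571), G (526.9), C (453.4), B (281.9), F (246.9), A (15.75), E (0.36).
The fourth oldest is B at 281.9 Ma, which lies in 298.9–251.902 Ma: the Permian.
The fifth oldest is F at 246.9 Ma; separation = |281.9 − 246.9| = 35 Myr.

B, in the Permian; 35 million years to F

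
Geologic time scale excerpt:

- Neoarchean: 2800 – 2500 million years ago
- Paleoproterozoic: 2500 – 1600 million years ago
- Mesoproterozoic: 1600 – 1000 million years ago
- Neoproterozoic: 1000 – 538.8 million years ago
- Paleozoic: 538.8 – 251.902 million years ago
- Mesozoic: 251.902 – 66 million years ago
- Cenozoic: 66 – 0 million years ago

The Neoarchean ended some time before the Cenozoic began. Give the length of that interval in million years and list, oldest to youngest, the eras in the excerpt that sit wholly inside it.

End of Neoarchean = 2500 Ma; start of Cenozoic = 66 Ma.
Gap = 2500 − 66 = 2434 Myr.
Eras wholly inside 2500–66 Ma: Paleoproterozoic (2500–1600), Mesoproterozoic (1600–1000), Neoproterozoic (1000–538.8), Paleozoic (538.8–251.902), Mesozoic (251.902–66).

2434 million years; Paleoproterozoic, Mesoproterozoic, Neoproterozoic, Paleozoic, Mesozoic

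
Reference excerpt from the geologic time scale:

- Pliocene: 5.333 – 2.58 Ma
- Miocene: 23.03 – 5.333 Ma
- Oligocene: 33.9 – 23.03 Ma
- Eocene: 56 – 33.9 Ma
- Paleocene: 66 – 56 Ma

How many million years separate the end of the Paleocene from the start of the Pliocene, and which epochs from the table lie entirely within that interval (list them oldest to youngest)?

50.667 million years; Eocene, Oligocene, Miocene

End of Paleocene = 56 Ma; start of Pliocene = 5.333 Ma.
Gap = 56 − 5.333 = 50.667 Myr.
Epochs wholly inside 56–5.333 Ma: Eocene (56–33.9), Oligocene (33.9–23.03), Miocene (23.03–5.333).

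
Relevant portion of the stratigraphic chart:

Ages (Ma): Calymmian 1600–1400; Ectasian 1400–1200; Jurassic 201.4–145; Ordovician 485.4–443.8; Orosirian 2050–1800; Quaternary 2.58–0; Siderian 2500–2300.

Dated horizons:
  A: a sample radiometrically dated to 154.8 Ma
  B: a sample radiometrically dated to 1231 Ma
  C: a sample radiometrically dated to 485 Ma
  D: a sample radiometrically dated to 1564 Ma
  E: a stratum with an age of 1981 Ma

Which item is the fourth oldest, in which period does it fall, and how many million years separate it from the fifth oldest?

C, in the Ordovician; 330.2 million years to A

Larger Ma means older, so oldest first: E 1981 > D 1564 > B 1231 > C 485 > A 154.8.
Counting 4 along gives C (485 Ma); the excerpt puts that inside the Ordovician, 485.4–443.8 Ma.
Next in line is A (154.8 Ma), and 485 − 154.8 = 330.2 Myr.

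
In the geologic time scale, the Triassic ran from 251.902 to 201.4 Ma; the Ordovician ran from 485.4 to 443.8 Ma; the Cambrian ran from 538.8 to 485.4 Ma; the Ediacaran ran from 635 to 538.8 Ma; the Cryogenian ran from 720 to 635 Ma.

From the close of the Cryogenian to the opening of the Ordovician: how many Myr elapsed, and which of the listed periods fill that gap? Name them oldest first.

149.6 million years; Ediacaran, Cambrian

End of Cryogenian = 635 Ma; start of Ordovician = 485.4 Ma.
Gap = 635 − 485.4 = 149.6 Myr.
Periods wholly inside 635–485.4 Ma: Ediacaran (635–538.8), Cambrian (538.8–485.4).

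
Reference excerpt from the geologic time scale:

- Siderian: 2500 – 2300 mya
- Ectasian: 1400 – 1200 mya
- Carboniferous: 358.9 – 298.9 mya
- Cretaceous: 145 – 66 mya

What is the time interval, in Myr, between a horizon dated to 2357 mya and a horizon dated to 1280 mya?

1077 million years

2357 − 1280 = 1077 million years.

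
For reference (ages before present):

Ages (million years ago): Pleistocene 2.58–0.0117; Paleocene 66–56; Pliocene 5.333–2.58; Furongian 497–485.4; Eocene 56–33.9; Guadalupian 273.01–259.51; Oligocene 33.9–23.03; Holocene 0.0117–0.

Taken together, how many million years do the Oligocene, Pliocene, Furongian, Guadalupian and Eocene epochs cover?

Duration is start − end for each: (33.9 − 23.03) + (5.333 − 2.58) + (497 − 485.4) + (273.01 − 259.51) + (56 − 33.9).
That is 10.87 + 2.753 + 11.6 + 13.5 + 22.1, which totals 60.823 million years.

60.823 million years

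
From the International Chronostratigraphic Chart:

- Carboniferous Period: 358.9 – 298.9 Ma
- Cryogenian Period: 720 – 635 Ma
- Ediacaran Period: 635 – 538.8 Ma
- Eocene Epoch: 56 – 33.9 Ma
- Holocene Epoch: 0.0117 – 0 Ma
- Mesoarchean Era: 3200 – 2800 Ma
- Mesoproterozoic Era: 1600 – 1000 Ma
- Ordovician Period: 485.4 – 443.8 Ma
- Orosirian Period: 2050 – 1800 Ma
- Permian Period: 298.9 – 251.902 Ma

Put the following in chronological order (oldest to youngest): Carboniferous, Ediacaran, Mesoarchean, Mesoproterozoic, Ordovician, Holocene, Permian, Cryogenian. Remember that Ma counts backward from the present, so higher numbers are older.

Mesoarchean → Mesoproterozoic → Cryogenian → Ediacaran → Ordovician → Carboniferous → Permian → Holocene

The oldest of these is Mesoarchean (starts 3200 Ma) and the youngest is Holocene (ends 0 Ma).
In between, by decreasing start age: Mesoproterozoic (1600), Cryogenian (720), Ediacaran (635), Ordovician (485.4), Carboniferous (358.9), Permian (298.9).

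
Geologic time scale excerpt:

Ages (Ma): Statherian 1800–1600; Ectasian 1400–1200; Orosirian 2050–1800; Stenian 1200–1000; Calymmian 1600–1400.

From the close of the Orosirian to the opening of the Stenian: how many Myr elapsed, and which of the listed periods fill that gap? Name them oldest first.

600 million years; Statherian, Calymmian, Ectasian

End of Orosirian = 1800 Ma; start of Stenian = 1200 Ma.
Gap = 1800 − 1200 = 600 Myr.
Periods wholly inside 1800–1200 Ma: Statherian (1800–1600), Calymmian (1600–1400), Ectasian (1400–1200).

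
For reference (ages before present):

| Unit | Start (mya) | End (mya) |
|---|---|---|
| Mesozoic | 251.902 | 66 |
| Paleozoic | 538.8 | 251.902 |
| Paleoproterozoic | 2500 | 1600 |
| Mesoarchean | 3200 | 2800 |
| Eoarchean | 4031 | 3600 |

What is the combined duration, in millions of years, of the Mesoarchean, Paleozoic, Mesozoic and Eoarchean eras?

Duration is start − end for each: (3200 − 2800) + (538.8 − 251.902) + (251.902 − 66) + (4031 − 3600).
That is 400 + 286.898 + 185.902 + 431, which totals 1303.8 million years.

1303.8 million years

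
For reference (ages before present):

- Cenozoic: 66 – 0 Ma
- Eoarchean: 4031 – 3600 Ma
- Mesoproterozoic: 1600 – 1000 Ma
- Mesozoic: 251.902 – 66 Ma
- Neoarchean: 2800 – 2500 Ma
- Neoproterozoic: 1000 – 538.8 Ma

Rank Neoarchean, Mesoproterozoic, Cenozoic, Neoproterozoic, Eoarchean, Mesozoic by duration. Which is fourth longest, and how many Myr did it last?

Neoarchean, 300 million years

Durations: Neoarchean 300; Mesoproterozoic 600; Cenozoic 66; Neoproterozoic 461.2; Eoarchean 431; Mesozoic 185.902 Myr.
Sorted longest-first: Mesoproterozoic (600), Neoproterozoic (461.2), Eoarchean (431), Neoarchean (300), Mesozoic (185.902), Cenozoic (66).
The fourth longest is Neoarchean at 300 Myr.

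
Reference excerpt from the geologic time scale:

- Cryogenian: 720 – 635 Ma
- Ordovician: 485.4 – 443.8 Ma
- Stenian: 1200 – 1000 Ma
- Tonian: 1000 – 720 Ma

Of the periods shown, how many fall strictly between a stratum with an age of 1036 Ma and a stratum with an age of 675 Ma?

1

The older date is 1036 Ma and the younger is 675 Ma.
Periods with start < 1036 and end > 675 Ma: Tonian (1000–720).
That is 1 complete period.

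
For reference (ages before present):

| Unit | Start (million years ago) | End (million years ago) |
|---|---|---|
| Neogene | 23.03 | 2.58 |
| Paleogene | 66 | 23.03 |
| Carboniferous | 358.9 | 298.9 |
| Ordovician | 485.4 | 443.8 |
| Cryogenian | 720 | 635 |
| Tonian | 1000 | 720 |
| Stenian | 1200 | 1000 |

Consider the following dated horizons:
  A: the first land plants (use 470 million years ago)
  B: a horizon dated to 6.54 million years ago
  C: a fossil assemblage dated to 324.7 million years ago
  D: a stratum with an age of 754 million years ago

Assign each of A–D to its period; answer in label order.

A: 470 Ma lies in 485.4–443.8 Ma, so Ordovician.
B: 6.54 Ma lies in 23.03–2.58 Ma, so Neogene.
C: 324.7 Ma lies in 358.9–298.9 Ma, so Carboniferous.
D: 754 Ma lies in 1000–720 Ma, so Tonian.

A — Ordovician; B — Neogene; C — Carboniferous; D — Tonian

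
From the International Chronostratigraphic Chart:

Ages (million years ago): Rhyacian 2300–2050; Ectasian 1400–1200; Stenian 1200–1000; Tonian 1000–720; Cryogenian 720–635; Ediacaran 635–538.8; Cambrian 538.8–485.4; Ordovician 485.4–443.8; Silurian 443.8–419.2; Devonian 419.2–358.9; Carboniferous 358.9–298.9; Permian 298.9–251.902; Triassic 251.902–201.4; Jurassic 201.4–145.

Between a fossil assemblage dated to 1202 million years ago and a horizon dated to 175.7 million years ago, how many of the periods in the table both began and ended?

11

1202 Ma sits inside the Ectasian (1400–1200) and 175.7 Ma inside the Jurassic (201.4–145); neither of those is wholly between the two dates.
The listed periods lying completely between them are Stenian, Tonian, Cryogenian, Ediacaran, Cambrian, Ordovician, Silurian, Devonian, Carboniferous, Permian, Triassic — 11 in all.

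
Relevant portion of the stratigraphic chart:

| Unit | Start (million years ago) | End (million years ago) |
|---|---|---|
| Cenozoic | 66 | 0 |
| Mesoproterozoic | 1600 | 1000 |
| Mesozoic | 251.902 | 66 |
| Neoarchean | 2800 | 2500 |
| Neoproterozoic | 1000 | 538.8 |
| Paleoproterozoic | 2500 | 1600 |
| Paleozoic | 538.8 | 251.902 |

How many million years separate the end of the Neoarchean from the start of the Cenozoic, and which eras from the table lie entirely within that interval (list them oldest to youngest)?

2434 million years; Paleoproterozoic, Mesoproterozoic, Neoproterozoic, Paleozoic, Mesozoic

The Neoarchean closes at 2500 Ma and the Cenozoic opens at 66 Ma, so the interval is 2500 − 66 = 2434 Myr.
An era fits inside if it starts at or after 2500 Ma and ends at or before 66 Ma; oldest first that gives Paleoproterozoic, Mesoproterozoic, Neoproterozoic, Paleozoic, Mesozoic.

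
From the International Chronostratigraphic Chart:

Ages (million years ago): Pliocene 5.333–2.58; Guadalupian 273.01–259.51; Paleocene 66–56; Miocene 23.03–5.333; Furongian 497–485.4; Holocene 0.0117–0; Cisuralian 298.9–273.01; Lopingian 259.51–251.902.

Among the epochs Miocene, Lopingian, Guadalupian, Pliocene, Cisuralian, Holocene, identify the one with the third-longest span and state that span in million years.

Guadalupian, 13.5 million years

Start − end for each: Miocene 23.03 − 5.333 = 17.697; Lopingian 259.51 − 251.902 = 7.608; Guadalupian 273.01 − 259.51 = 13.5; Pliocene 5.333 − 2.58 = 2.753; Cisuralian 298.9 − 273.01 = 25.89; Holocene 0.0117 − 0 = 0.0117.
Ranking these from longest: Cisuralian > Miocene > Guadalupian > Lopingian > Pliocene > Holocene.
Position 3 in that ranking is Guadalupian, which lasted 13.5 Myr.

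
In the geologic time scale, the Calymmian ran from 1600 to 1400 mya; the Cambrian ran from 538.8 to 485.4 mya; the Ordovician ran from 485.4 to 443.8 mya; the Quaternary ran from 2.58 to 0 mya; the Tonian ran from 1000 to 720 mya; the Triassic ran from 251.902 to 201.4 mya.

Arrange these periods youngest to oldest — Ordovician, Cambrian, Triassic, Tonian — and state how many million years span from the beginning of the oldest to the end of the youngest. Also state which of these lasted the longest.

Triassic → Ordovician → Cambrian → Tonian; total span 798.6 Myr; longest is Tonian

Start ages (Ma): Tonian 1000, Cambrian 538.8, Ordovician 485.4, Triassic 251.902.
Ordered youngest to oldest: Triassic, Ordovician, Cambrian, Tonian.
Span = 1000 − 201.4 = 798.6 Myr.
Durations: Ordovician 41.6, Tonian 280, Triassic 50.502, Cambrian 53.4 → longest is Tonian (280 Myr).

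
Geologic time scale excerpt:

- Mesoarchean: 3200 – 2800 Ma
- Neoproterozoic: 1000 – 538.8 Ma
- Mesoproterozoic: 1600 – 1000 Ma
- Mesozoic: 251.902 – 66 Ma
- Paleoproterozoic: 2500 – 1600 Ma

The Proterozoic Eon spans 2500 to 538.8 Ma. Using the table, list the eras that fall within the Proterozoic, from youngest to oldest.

Eras with both bounds inside 2500–538.8 Ma: Neoproterozoic (1000–538.8), Mesoproterozoic (1600–1000), Paleoproterozoic (2500–1600).

Neoproterozoic, Mesoproterozoic, Paleoproterozoic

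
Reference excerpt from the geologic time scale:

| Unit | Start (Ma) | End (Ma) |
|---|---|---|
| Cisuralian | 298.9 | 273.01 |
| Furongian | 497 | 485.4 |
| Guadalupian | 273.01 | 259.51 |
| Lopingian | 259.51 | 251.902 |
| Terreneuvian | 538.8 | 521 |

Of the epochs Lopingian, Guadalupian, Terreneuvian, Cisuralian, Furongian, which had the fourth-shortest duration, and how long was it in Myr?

Start − end for each: Lopingian 259.51 − 251.902 = 7.608; Guadalupian 273.01 − 259.51 = 13.5; Terreneuvian 538.8 − 521 = 17.8; Cisuralian 298.9 − 273.01 = 25.89; Furongian 497 − 485.4 = 11.6.
Ranking these from shortest: Lopingian < Furongian < Guadalupian < Terreneuvian < Cisuralian.
Position 4 in that ranking is Terreneuvian, which lasted 17.8 Myr.

Terreneuvian, 17.8 million years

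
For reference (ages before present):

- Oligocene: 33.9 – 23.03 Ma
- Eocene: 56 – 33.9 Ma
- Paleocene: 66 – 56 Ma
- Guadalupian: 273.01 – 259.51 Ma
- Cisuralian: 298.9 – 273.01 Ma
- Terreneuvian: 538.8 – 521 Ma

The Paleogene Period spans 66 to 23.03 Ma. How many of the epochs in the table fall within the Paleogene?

3

Epochs inside 66–23.03 Ma: Paleocene, Eocene, Oligocene — 3 in total.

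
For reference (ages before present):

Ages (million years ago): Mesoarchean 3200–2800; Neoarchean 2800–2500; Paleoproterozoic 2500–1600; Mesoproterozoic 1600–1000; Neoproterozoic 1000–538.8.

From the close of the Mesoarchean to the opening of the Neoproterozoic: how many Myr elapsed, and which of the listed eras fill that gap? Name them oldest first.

1800 million years; Neoarchean, Paleoproterozoic, Mesoproterozoic

End of Mesoarchean = 2800 Ma; start of Neoproterozoic = 1000 Ma.
Gap = 2800 − 1000 = 1800 Myr.
Eras wholly inside 2800–1000 Ma: Neoarchean (2800–2500), Paleoproterozoic (2500–1600), Mesoproterozoic (1600–1000).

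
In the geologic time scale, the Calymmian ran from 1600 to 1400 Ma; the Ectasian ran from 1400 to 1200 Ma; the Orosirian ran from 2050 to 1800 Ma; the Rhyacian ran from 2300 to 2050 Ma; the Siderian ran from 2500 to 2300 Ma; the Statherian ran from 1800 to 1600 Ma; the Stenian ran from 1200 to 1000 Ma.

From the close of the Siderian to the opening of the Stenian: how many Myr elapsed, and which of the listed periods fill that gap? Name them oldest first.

1100 million years; Rhyacian, Orosirian, Statherian, Calymmian, Ectasian

End of Siderian = 2300 Ma; start of Stenian = 1200 Ma.
Gap = 2300 − 1200 = 1100 Myr.
Periods wholly inside 2300–1200 Ma: Rhyacian (2300–2050), Orosirian (2050–1800), Statherian (1800–1600), Calymmian (1600–1400), Ectasian (1400–1200).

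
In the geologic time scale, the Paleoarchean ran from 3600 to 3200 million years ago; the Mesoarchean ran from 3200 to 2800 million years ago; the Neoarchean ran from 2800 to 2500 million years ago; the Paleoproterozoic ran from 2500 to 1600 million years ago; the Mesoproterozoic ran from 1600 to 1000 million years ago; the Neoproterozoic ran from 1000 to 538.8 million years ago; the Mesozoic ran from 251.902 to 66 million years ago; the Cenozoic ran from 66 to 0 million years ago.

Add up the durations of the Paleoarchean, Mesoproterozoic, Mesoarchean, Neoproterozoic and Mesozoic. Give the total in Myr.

Duration is start − end for each: (3600 − 3200) + (1600 − 1000) + (3200 − 2800) + (1000 − 538.8) + (251.902 − 66).
That is 400 + 600 + 400 + 461.2 + 185.902, which totals 2047.102 million years.

2047.102 million years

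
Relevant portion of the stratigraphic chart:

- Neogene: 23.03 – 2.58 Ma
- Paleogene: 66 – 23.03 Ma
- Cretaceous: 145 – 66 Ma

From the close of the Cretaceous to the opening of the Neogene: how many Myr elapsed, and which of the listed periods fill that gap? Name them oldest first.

End of Cretaceous = 66 Ma; start of Neogene = 23.03 Ma.
Gap = 66 − 23.03 = 42.97 Myr.
Periods wholly inside 66–23.03 Ma: Paleogene (66–23.03).

42.97 million years; Paleogene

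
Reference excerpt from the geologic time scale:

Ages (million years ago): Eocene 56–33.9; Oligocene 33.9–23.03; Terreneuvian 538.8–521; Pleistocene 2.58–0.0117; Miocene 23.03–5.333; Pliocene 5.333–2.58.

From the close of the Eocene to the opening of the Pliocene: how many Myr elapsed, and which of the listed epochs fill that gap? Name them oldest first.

28.567 million years; Oligocene, Miocene

The Eocene closes at 33.9 Ma and the Pliocene opens at 5.333 Ma, so the interval is 33.9 − 5.333 = 28.567 Myr.
An epoch fits inside if it starts at or after 33.9 Ma and ends at or before 5.333 Ma; oldest first that gives Oligocene, Miocene.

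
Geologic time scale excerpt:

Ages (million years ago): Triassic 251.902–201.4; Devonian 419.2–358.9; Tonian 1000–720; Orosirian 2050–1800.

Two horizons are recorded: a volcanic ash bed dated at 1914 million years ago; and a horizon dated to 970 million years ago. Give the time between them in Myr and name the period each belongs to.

944 million years apart; the first in the Orosirian, the second in the Tonian

Elapsed time: 1914 − 970 = 944 Myr.
1914 Ma lies within 2050–1800 Ma: Orosirian.
970 Ma lies within 1000–720 Ma: Tonian.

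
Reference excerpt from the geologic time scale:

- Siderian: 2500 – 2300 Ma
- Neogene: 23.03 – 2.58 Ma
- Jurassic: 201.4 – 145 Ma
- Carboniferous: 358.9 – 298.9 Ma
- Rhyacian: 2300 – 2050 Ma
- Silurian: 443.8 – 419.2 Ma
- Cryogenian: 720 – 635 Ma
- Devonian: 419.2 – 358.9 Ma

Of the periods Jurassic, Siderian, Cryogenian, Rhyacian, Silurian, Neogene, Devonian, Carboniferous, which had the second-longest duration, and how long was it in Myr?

Siderian, 200 million years

Start − end for each: Jurassic 201.4 − 145 = 56.4; Siderian 2500 − 2300 = 200; Cryogenian 720 − 635 = 85; Rhyacian 2300 − 2050 = 250; Silurian 443.8 − 419.2 = 24.6; Neogene 23.03 − 2.58 = 20.45; Devonian 419.2 − 358.9 = 60.3; Carboniferous 358.9 − 298.9 = 60.
Ranking these from longest: Rhyacian > Siderian > Cryogenian > Devonian > Carboniferous > Jurassic > Silurian > Neogene.
Position 2 in that ranking is Siderian, which lasted 200 Myr.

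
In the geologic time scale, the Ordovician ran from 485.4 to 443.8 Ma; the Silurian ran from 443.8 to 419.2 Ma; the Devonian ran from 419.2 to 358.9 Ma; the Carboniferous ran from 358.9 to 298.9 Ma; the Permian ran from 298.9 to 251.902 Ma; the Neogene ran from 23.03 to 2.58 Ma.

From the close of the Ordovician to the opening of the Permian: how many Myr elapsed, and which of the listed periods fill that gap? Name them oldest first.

144.9 million years; Silurian, Devonian, Carboniferous

End of Ordovician = 443.8 Ma; start of Permian = 298.9 Ma.
Gap = 443.8 − 298.9 = 144.9 Myr.
Periods wholly inside 443.8–298.9 Ma: Silurian (443.8–419.2), Devonian (419.2–358.9), Carboniferous (358.9–298.9).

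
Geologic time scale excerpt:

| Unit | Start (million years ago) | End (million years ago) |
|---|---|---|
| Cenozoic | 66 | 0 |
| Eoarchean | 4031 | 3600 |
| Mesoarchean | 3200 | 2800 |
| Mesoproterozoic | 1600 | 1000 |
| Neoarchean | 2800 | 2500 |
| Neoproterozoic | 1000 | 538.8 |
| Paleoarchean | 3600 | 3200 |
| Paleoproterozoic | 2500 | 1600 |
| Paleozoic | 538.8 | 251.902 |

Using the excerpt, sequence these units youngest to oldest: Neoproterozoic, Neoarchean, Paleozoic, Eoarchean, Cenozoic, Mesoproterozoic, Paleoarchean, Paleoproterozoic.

Cenozoic, Paleozoic, Neoproterozoic, Mesoproterozoic, Paleoproterozoic, Neoarchean, Paleoarchean, Eoarchean

Read off each span (Ma): Neoproterozoic 1000–538.8; Neoarchean 2800–2500; Paleozoic 538.8–251.902; Eoarchean 4031–3600; Cenozoic 66–0; Mesoproterozoic 1600–1000; Paleoarchean 3600–3200; Paleoproterozoic 2500–1600.
Larger Ma is older, so oldest→youngest is Eoarchean, Paleoarchean, Neoarchean, Paleoproterozoic, Mesoproterozoic, Neoproterozoic, Paleozoic, Cenozoic; reverse it for youngest→oldest.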